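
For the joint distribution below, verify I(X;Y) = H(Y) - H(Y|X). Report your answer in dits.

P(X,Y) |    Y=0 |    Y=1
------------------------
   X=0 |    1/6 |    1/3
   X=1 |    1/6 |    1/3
I(X;Y) = 0.0000 dits

Mutual information has multiple equivalent forms:
- I(X;Y) = H(X) - H(X|Y)
- I(X;Y) = H(Y) - H(Y|X)
- I(X;Y) = H(X) + H(Y) - H(X,Y)

Computing all quantities:
H(X) = 0.3010, H(Y) = 0.2764, H(X,Y) = 0.5775
H(X|Y) = 0.3010, H(Y|X) = 0.2764

Verification:
H(X) - H(X|Y) = 0.3010 - 0.3010 = 0.0000
H(Y) - H(Y|X) = 0.2764 - 0.2764 = 0.0000
H(X) + H(Y) - H(X,Y) = 0.3010 + 0.2764 - 0.5775 = 0.0000

All forms give I(X;Y) = 0.0000 dits. ✓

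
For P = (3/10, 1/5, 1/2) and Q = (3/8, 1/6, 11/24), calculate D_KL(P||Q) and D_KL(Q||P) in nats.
D_KL(P||Q) = 0.0130, D_KL(Q||P) = 0.0134

KL divergence is not symmetric: D_KL(P||Q) ≠ D_KL(Q||P) in general.

D_KL(P||Q) = 0.0130 nats
D_KL(Q||P) = 0.0134 nats

No, they are not equal!

This asymmetry is why KL divergence is not a true distance metric.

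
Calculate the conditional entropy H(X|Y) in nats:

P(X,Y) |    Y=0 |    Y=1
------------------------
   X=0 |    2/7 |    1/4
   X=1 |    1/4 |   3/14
0.6906 nats

Using the chain rule: H(X|Y) = H(X,Y) - H(Y)

First, compute H(X,Y) = 1.3812 nats

Marginal P(Y) = (15/28, 13/28)
H(Y) = 0.6906 nats

H(X|Y) = H(X,Y) - H(Y) = 1.3812 - 0.6906 = 0.6906 nats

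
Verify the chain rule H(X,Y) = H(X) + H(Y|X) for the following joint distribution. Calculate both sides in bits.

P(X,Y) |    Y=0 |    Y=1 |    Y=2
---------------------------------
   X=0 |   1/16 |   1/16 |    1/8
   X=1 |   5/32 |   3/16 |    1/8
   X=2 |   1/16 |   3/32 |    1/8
H(X,Y) = 3.0664, H(X) = 1.5271, H(Y|X) = 1.5393 (all in bits)

Chain rule: H(X,Y) = H(X) + H(Y|X)

Left side — joint entropy directly:
H(X,Y) = -Σ p(x,y) log p(x,y) = 3.0664 bits

Right side — compute H(Y|X) from the conditional distributions:
P(X) = (1/4, 15/32, 9/32), so H(X) = 1.5271 bits
H(Y|X) = Σ_x P(X=x) · H(Y|X=x):
  P(Y|X=0) = (1/4, 1/4, 1/2), H(Y|X=0) = 1.5000, weight P(X=0) = 1/4
  P(Y|X=1) = (1/3, 2/5, 4/15), H(Y|X=1) = 1.5656, weight P(X=1) = 15/32
  P(Y|X=2) = (2/9, 1/3, 4/9), H(Y|X=2) = 1.5305, weight P(X=2) = 9/32
H(Y|X) = 1.5393 bits

H(X) + H(Y|X) = 1.5271 + 1.5393 = 3.0664 bits

Both sides equal 3.0664 bits. ✓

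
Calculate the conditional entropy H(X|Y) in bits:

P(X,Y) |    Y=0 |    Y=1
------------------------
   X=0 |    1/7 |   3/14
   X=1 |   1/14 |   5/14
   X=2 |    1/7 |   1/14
1.4125 bits

Using the chain rule: H(X|Y) = H(X,Y) - H(Y)

First, compute H(X,Y) = 2.3527 bits

Marginal P(Y) = (5/14, 9/14)
H(Y) = 0.9403 bits

H(X|Y) = H(X,Y) - H(Y) = 2.3527 - 0.9403 = 1.4125 bits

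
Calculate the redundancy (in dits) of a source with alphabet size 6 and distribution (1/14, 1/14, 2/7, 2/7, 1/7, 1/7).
0.0621 dits

Redundancy measures how far a source is from maximum entropy:
R = H_max - H(X)

Maximum entropy for 6 symbols: H_max = log_10(6) = 0.7782 dits
Actual entropy: H(X) = 0.7161 dits
Redundancy: R = 0.7782 - 0.7161 = 0.0621 dits

This redundancy represents potential for compression: the source could be compressed by 0.0621 dits per symbol.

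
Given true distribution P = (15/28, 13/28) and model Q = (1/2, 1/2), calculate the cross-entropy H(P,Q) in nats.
0.6931 nats

Cross-entropy: H(P,Q) = -Σ p(x) log q(x)

Alternatively: H(P,Q) = H(P) + D_KL(P||Q)
H(P) = 0.6906 nats
D_KL(P||Q) = 0.0026 nats

H(P,Q) = 0.6906 + 0.0026 = 0.6931 nats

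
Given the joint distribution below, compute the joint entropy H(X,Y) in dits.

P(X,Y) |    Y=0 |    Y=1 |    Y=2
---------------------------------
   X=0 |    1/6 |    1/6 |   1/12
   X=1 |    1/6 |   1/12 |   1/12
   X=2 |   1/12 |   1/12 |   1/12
0.9287 dits

Joint entropy is H(X,Y) = -Σ_{x,y} p(x,y) log p(x,y).

Summing over all non-zero entries:
H(X,Y) = -[1/6·log_10(1/6) + 1/6·log_10(1/6) + 1/12·log_10(1/12) + 1/6·log_10(1/6) + 1/12·log_10(1/12) + 1/12·log_10(1/12) + 1/12·log_10(1/12) + 1/12·log_10(1/12) + 1/12·log_10(1/12)]
H(X,Y) = 0.9287 dits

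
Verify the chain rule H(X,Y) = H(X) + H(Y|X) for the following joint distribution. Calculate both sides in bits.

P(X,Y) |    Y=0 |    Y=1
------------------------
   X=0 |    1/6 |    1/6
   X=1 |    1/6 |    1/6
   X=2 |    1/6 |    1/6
H(X,Y) = 2.5850, H(X) = 1.5850, H(Y|X) = 1.0000 (all in bits)

Chain rule: H(X,Y) = H(X) + H(Y|X)

Left side — joint entropy directly:
H(X,Y) = -Σ p(x,y) log p(x,y) = 2.5850 bits

Right side — compute H(Y|X) from the conditional distributions:
P(X) = (1/3, 1/3, 1/3), so H(X) = 1.5850 bits
H(Y|X) = Σ_x P(X=x) · H(Y|X=x):
  P(Y|X=0) = (1/2, 1/2), H(Y|X=0) = 1.0000, weight P(X=0) = 1/3
  P(Y|X=1) = (1/2, 1/2), H(Y|X=1) = 1.0000, weight P(X=1) = 1/3
  P(Y|X=2) = (1/2, 1/2), H(Y|X=2) = 1.0000, weight P(X=2) = 1/3
H(Y|X) = 1.0000 bits

H(X) + H(Y|X) = 1.5850 + 1.0000 = 2.5850 bits

Both sides equal 2.5850 bits. ✓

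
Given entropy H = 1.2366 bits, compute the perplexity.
2.3564

Perplexity is 2^H (or exp(H) for natural log).

H = 1.2366 bits
Perplexity = 2^1.2366 = 2.3564

Interpretation: The model's uncertainty is equivalent to choosing uniformly among 2.4 options.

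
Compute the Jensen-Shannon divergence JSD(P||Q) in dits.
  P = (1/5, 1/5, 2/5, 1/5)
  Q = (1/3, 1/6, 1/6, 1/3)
0.0184 dits

Jensen-Shannon divergence is:
JSD(P||Q) = 0.5 × D_KL(P||M) + 0.5 × D_KL(Q||M)
where M = 0.5 × (P + Q) is the mixture distribution.

M = 0.5 × (1/5, 1/5, 2/5, 1/5) + 0.5 × (1/3, 1/6, 1/6, 1/3) = (4/15, 0.183333, 0.283333, 4/15)

D_KL(P||M) = 0.0175 dits
D_KL(Q||M) = 0.0193 dits

JSD(P||Q) = 0.5 × 0.0175 + 0.5 × 0.0193 = 0.0184 dits

Unlike KL divergence, JSD is symmetric and bounded: 0 ≤ JSD ≤ log(2).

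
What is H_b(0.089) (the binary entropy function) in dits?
0.1304 dits

The binary entropy function is:
H(p) = -p log(p) - (1-p) log(1-p)

H(0.089) = -0.089 × log_10(0.089) - 0.911 × log_10(0.911)
H(0.089) = 0.1304 dits

Note: Binary entropy is maximized at p=0.5 (H=1 bit) and minimized at p=0 or p=1 (H=0).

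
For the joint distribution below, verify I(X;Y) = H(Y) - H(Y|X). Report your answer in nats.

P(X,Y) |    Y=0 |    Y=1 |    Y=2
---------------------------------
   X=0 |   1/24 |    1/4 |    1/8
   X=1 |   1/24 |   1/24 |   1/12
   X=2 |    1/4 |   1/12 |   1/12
I(X;Y) = 0.1500 nats

Mutual information has multiple equivalent forms:
- I(X;Y) = H(X) - H(X|Y)
- I(X;Y) = H(Y) - H(Y|X)
- I(X;Y) = H(X) + H(Y) - H(X,Y)

Computing all quantities:
H(X) = 1.0282, H(Y) = 1.0934, H(X,Y) = 1.9716
H(X|Y) = 0.8782, H(Y|X) = 0.9434

Verification:
H(X) - H(X|Y) = 1.0282 - 0.8782 = 0.1500
H(Y) - H(Y|X) = 1.0934 - 0.9434 = 0.1500
H(X) + H(Y) - H(X,Y) = 1.0282 + 1.0934 - 1.9716 = 0.1500

All forms give I(X;Y) = 0.1500 nats. ✓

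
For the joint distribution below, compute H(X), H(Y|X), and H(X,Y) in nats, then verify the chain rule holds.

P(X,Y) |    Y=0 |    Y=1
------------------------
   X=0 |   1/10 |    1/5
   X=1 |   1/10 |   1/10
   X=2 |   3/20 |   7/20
H(X,Y) = 1.6647, H(X) = 1.0297, H(Y|X) = 0.6350 (all in nats)

Chain rule: H(X,Y) = H(X) + H(Y|X)

Left side — joint entropy directly:
H(X,Y) = -Σ p(x,y) log p(x,y) = 1.6647 nats

Right side — compute H(Y|X) from the conditional distributions:
P(X) = (3/10, 1/5, 1/2), so H(X) = 1.0297 nats
H(Y|X) = Σ_x P(X=x) · H(Y|X=x):
  P(Y|X=0) = (1/3, 2/3), H(Y|X=0) = 0.6365, weight P(X=0) = 3/10
  P(Y|X=1) = (1/2, 1/2), H(Y|X=1) = 0.6931, weight P(X=1) = 1/5
  P(Y|X=2) = (3/10, 7/10), H(Y|X=2) = 0.6109, weight P(X=2) = 1/2
H(Y|X) = 0.6350 nats

H(X) + H(Y|X) = 1.0297 + 0.6350 = 1.6647 nats

Both sides equal 1.6647 nats. ✓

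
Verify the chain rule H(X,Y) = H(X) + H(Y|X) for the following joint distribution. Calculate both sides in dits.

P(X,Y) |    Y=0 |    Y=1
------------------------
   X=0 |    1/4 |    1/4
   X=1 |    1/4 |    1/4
H(X,Y) = 0.6021, H(X) = 0.3010, H(Y|X) = 0.3010 (all in dits)

Chain rule: H(X,Y) = H(X) + H(Y|X)

Left side — joint entropy directly:
H(X,Y) = -Σ p(x,y) log p(x,y) = 0.6021 dits

Right side — compute H(Y|X) from the conditional distributions:
P(X) = (1/2, 1/2), so H(X) = 0.3010 dits
H(Y|X) = Σ_x P(X=x) · H(Y|X=x):
  P(Y|X=0) = (1/2, 1/2), H(Y|X=0) = 0.3010, weight P(X=0) = 1/2
  P(Y|X=1) = (1/2, 1/2), H(Y|X=1) = 0.3010, weight P(X=1) = 1/2
H(Y|X) = 0.3010 dits

H(X) + H(Y|X) = 0.3010 + 0.3010 = 0.6021 dits

Both sides equal 0.6021 dits. ✓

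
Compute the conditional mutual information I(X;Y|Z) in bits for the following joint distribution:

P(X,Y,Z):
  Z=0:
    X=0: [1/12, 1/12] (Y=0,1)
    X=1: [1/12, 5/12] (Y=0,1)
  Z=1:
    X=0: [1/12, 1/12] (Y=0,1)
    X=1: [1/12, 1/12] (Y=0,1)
0.0492 bits

Conditional mutual information: I(X;Y|Z) = H(X|Z) + H(Y|Z) - H(X,Y|Z)

H(Z) = 0.9183
H(X,Z) = 1.7925 → H(X|Z) = 0.8742
H(Y,Z) = 1.7925 → H(Y|Z) = 0.8742
H(X,Y,Z) = 2.6175 → H(X,Y|Z) = 1.6992

I(X;Y|Z) = 0.8742 + 0.8742 - 1.6992 = 0.0492 bits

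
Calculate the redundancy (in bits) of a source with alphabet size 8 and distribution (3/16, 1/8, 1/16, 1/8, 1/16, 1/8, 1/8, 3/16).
0.0944 bits

Redundancy measures how far a source is from maximum entropy:
R = H_max - H(X)

Maximum entropy for 8 symbols: H_max = log_2(8) = 3.0000 bits
Actual entropy: H(X) = 2.9056 bits
Redundancy: R = 3.0000 - 2.9056 = 0.0944 bits

This redundancy represents potential for compression: the source could be compressed by 0.0944 bits per symbol.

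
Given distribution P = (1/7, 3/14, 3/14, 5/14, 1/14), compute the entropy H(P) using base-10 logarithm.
0.6490 dits

Shannon entropy is H(X) = -Σ p(x) log p(x).

For P = (1/7, 3/14, 3/14, 5/14, 1/14):
H = -1/7 × log_10(1/7) -3/14 × log_10(3/14) -3/14 × log_10(3/14) -5/14 × log_10(5/14) -1/14 × log_10(1/14)
H = 0.6490 dits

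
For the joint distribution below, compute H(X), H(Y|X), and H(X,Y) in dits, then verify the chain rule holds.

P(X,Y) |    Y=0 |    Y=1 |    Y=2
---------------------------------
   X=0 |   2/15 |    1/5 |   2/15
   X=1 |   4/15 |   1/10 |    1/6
H(X,Y) = 0.7559, H(X) = 0.3001, H(Y|X) = 0.4558 (all in dits)

Chain rule: H(X,Y) = H(X) + H(Y|X)

Left side — joint entropy directly:
H(X,Y) = -Σ p(x,y) log p(x,y) = 0.7559 dits

Right side — compute H(Y|X) from the conditional distributions:
P(X) = (7/15, 8/15), so H(X) = 0.3001 dits
H(Y|X) = Σ_x P(X=x) · H(Y|X=x):
  P(Y|X=0) = (2/7, 3/7, 2/7), H(Y|X=0) = 0.4686, weight P(X=0) = 7/15
  P(Y|X=1) = (1/2, 3/16, 5/16), H(Y|X=1) = 0.4447, weight P(X=1) = 8/15
H(Y|X) = 0.4558 dits

H(X) + H(Y|X) = 0.3001 + 0.4558 = 0.7559 dits

Both sides equal 0.7559 dits. ✓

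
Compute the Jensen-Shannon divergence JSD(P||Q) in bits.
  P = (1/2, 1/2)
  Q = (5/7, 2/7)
0.0351 bits

Jensen-Shannon divergence is:
JSD(P||Q) = 0.5 × D_KL(P||M) + 0.5 × D_KL(Q||M)
where M = 0.5 × (P + Q) is the mixture distribution.

M = 0.5 × (1/2, 1/2) + 0.5 × (5/7, 2/7) = (17/28, 11/28)

D_KL(P||M) = 0.0339 bits
D_KL(Q||M) = 0.0362 bits

JSD(P||Q) = 0.5 × 0.0339 + 0.5 × 0.0362 = 0.0351 bits

Unlike KL divergence, JSD is symmetric and bounded: 0 ≤ JSD ≤ log(2).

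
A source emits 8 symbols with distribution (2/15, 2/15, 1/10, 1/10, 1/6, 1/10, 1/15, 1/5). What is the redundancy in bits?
0.0726 bits

Redundancy measures how far a source is from maximum entropy:
R = H_max - H(X)

Maximum entropy for 8 symbols: H_max = log_2(8) = 3.0000 bits
Actual entropy: H(X) = 2.9274 bits
Redundancy: R = 3.0000 - 2.9274 = 0.0726 bits

This redundancy represents potential for compression: the source could be compressed by 0.0726 bits per symbol.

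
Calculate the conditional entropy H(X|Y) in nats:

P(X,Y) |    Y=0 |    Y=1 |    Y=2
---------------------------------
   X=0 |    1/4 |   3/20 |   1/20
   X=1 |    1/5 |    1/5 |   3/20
0.6606 nats

Using the chain rule: H(X|Y) = H(X,Y) - H(Y)

First, compute H(X,Y) = 1.7093 nats

Marginal P(Y) = (9/20, 7/20, 1/5)
H(Y) = 1.0487 nats

H(X|Y) = H(X,Y) - H(Y) = 1.7093 - 1.0487 = 0.6606 nats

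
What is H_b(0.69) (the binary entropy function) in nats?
0.6191 nats

The binary entropy function is:
H(p) = -p log(p) - (1-p) log(1-p)

H(0.69) = -0.69 × log_e(0.69) - 0.31 × log_e(0.31)
H(0.69) = 0.6191 nats

Note: Binary entropy is maximized at p=0.5 (H=1 bit) and minimized at p=0 or p=1 (H=0).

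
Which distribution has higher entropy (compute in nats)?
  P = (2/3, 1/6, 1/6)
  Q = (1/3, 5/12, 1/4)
Q

Computing entropies in nats:
H(P) = 0.8676
H(Q) = 1.0776

Distribution Q has higher entropy.

Intuition: The distribution closer to uniform (more spread out) has higher entropy.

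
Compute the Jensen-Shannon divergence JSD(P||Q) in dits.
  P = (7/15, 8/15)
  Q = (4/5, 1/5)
0.0267 dits

Jensen-Shannon divergence is:
JSD(P||Q) = 0.5 × D_KL(P||M) + 0.5 × D_KL(Q||M)
where M = 0.5 × (P + Q) is the mixture distribution.

M = 0.5 × (7/15, 8/15) + 0.5 × (4/5, 1/5) = (19/30, 11/30)

D_KL(P||M) = 0.0249 dits
D_KL(Q||M) = 0.0285 dits

JSD(P||Q) = 0.5 × 0.0249 + 0.5 × 0.0285 = 0.0267 dits

Unlike KL divergence, JSD is symmetric and bounded: 0 ≤ JSD ≤ log(2).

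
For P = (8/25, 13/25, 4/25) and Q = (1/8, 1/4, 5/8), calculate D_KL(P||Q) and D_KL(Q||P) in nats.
D_KL(P||Q) = 0.4636, D_KL(Q||P) = 0.5510

KL divergence is not symmetric: D_KL(P||Q) ≠ D_KL(Q||P) in general.

D_KL(P||Q) = 0.4636 nats
D_KL(Q||P) = 0.5510 nats

No, they are not equal!

This asymmetry is why KL divergence is not a true distance metric.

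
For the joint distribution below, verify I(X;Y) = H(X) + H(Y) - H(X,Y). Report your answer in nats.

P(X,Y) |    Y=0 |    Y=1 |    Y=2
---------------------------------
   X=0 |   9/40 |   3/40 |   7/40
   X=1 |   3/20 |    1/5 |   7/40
I(X;Y) = 0.0358 nats

Mutual information has multiple equivalent forms:
- I(X;Y) = H(X) - H(X|Y)
- I(X;Y) = H(Y) - H(Y|X)
- I(X;Y) = H(X) + H(Y) - H(X,Y)

Computing all quantities:
H(X) = 0.6919, H(Y) = 1.0903, H(X,Y) = 1.7464
H(X|Y) = 0.6561, H(Y|X) = 1.0545

Verification:
H(X) - H(X|Y) = 0.6919 - 0.6561 = 0.0358
H(Y) - H(Y|X) = 1.0903 - 1.0545 = 0.0358
H(X) + H(Y) - H(X,Y) = 0.6919 + 1.0903 - 1.7464 = 0.0358

All forms give I(X;Y) = 0.0358 nats. ✓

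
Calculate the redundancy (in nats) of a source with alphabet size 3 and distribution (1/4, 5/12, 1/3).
0.0211 nats

Redundancy measures how far a source is from maximum entropy:
R = H_max - H(X)

Maximum entropy for 3 symbols: H_max = log_e(3) = 1.0986 nats
Actual entropy: H(X) = 1.0776 nats
Redundancy: R = 1.0986 - 1.0776 = 0.0211 nats

This redundancy represents potential for compression: the source could be compressed by 0.0211 nats per symbol.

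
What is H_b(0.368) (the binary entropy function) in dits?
0.2857 dits

The binary entropy function is:
H(p) = -p log(p) - (1-p) log(1-p)

H(0.368) = -0.368 × log_10(0.368) - 0.632 × log_10(0.632)
H(0.368) = 0.2857 dits

Note: Binary entropy is maximized at p=0.5 (H=1 bit) and minimized at p=0 or p=1 (H=0).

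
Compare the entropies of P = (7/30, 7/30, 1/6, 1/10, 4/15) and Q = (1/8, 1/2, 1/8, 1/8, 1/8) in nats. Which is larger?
P

Computing entropies in nats:
H(P) = 1.5605
H(Q) = 1.3863

Distribution P has higher entropy.

Intuition: The distribution closer to uniform (more spread out) has higher entropy.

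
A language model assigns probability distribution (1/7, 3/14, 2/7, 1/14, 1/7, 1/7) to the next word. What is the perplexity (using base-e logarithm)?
5.5317

Perplexity is e^H (or exp(H) for natural log).

First, H = -Σ p log p = 1.7105 nats
Perplexity = e^1.7105 = 5.5317

Interpretation: The model's uncertainty is equivalent to choosing uniformly among 5.5 options.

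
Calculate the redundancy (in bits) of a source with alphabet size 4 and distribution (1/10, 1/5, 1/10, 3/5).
0.4290 bits

Redundancy measures how far a source is from maximum entropy:
R = H_max - H(X)

Maximum entropy for 4 symbols: H_max = log_2(4) = 2.0000 bits
Actual entropy: H(X) = 1.5710 bits
Redundancy: R = 2.0000 - 1.5710 = 0.4290 bits

This redundancy represents potential for compression: the source could be compressed by 0.4290 bits per symbol.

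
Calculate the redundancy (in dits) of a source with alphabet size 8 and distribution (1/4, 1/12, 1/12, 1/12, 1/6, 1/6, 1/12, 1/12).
0.0435 dits

Redundancy measures how far a source is from maximum entropy:
R = H_max - H(X)

Maximum entropy for 8 symbols: H_max = log_10(8) = 0.9031 dits
Actual entropy: H(X) = 0.8596 dits
Redundancy: R = 0.9031 - 0.8596 = 0.0435 dits

This redundancy represents potential for compression: the source could be compressed by 0.0435 dits per symbol.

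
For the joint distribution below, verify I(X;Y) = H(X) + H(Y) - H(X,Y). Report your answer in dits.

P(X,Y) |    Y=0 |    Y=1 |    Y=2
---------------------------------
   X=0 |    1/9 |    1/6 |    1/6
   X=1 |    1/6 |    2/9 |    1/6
I(X;Y) = 0.0015 dits

Mutual information has multiple equivalent forms:
- I(X;Y) = H(X) - H(X|Y)
- I(X;Y) = H(Y) - H(Y|X)
- I(X;Y) = H(X) + H(Y) - H(X,Y)

Computing all quantities:
H(X) = 0.2983, H(Y) = 0.4731, H(X,Y) = 0.7700
H(X|Y) = 0.2969, H(Y|X) = 0.4716

Verification:
H(X) - H(X|Y) = 0.2983 - 0.2969 = 0.0015
H(Y) - H(Y|X) = 0.4731 - 0.4716 = 0.0015
H(X) + H(Y) - H(X,Y) = 0.2983 + 0.4731 - 0.7700 = 0.0015

All forms give I(X;Y) = 0.0015 dits. ✓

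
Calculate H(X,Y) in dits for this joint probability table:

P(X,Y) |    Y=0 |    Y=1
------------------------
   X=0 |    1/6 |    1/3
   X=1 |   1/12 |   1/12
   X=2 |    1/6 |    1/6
0.7280 dits

Joint entropy is H(X,Y) = -Σ_{x,y} p(x,y) log p(x,y).

Summing over all non-zero entries:
H(X,Y) = -[1/6·log_10(1/6) + 1/3·log_10(1/3) + 1/12·log_10(1/12) + 1/12·log_10(1/12) + 1/6·log_10(1/6) + 1/6·log_10(1/6)]
H(X,Y) = 0.7280 dits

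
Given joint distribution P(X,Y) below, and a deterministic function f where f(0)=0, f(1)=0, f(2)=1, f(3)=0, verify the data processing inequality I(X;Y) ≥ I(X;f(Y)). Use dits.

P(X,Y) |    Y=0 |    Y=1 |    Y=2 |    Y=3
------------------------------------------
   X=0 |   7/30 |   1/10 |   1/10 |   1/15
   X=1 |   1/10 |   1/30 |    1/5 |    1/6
I(X;Y) = 0.0365, I(X;f(Y)) = 0.0105, inequality holds: 0.0365 ≥ 0.0105

Data Processing Inequality: For any Markov chain X → Y → Z, we have I(X;Y) ≥ I(X;Z).

Here Z = f(Y) is a deterministic function of Y, forming X → Y → Z.

Original I(X;Y) = 0.0365 dits

After applying f:
P(X,Z) where Z=f(Y):
- P(X,Z=0) = P(X,Y=0) + P(X,Y=1) + P(X,Y=3)
- P(X,Z=1) = P(X,Y=2)

I(X;Z) = I(X;f(Y)) = 0.0105 dits

Verification: 0.0365 ≥ 0.0105 ✓

Information cannot be created by processing; the function f can only lose information about X.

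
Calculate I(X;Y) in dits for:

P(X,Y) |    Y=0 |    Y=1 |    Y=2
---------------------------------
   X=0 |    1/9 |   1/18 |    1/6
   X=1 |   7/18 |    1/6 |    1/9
0.0259 dits

Mutual information: I(X;Y) = H(X) + H(Y) - H(X,Y)

Marginals:
P(X) = (1/3, 2/3), H(X) = 0.2764 dits
P(Y) = (1/2, 2/9, 5/18), H(Y) = 0.4502 dits

Joint entropy: H(X,Y) = 0.7007 dits

I(X;Y) = 0.2764 + 0.4502 - 0.7007 = 0.0259 dits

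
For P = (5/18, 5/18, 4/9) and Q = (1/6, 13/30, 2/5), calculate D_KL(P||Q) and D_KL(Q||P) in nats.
D_KL(P||Q) = 0.0652, D_KL(Q||P) = 0.0654

KL divergence is not symmetric: D_KL(P||Q) ≠ D_KL(Q||P) in general.

D_KL(P||Q) = 0.0652 nats
D_KL(Q||P) = 0.0654 nats

No, they are not equal!

This asymmetry is why KL divergence is not a true distance metric.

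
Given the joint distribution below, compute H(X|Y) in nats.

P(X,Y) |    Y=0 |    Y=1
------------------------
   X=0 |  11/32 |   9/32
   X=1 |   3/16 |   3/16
0.6604 nats

Using the chain rule: H(X|Y) = H(X,Y) - H(Y)

First, compute H(X,Y) = 1.3516 nats

Marginal P(Y) = (17/32, 15/32)
H(Y) = 0.6912 nats

H(X|Y) = H(X,Y) - H(Y) = 1.3516 - 0.6912 = 0.6604 nats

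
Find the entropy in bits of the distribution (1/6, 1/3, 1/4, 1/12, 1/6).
2.1887 bits

Shannon entropy is H(X) = -Σ p(x) log p(x).

For P = (1/6, 1/3, 1/4, 1/12, 1/6):
H = -1/6 × log_2(1/6) -1/3 × log_2(1/3) -1/4 × log_2(1/4) -1/12 × log_2(1/12) -1/6 × log_2(1/6)
H = 2.1887 bits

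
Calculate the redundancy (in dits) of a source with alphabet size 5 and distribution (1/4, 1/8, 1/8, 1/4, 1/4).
0.0217 dits

Redundancy measures how far a source is from maximum entropy:
R = H_max - H(X)

Maximum entropy for 5 symbols: H_max = log_10(5) = 0.6990 dits
Actual entropy: H(X) = 0.6773 dits
Redundancy: R = 0.6990 - 0.6773 = 0.0217 dits

This redundancy represents potential for compression: the source could be compressed by 0.0217 dits per symbol.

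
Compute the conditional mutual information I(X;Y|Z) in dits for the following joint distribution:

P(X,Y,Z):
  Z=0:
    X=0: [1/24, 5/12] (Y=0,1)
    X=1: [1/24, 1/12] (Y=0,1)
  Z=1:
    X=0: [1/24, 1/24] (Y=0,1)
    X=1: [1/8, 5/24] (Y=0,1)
0.0096 dits

Conditional mutual information: I(X;Y|Z) = H(X|Z) + H(Y|Z) - H(X,Y|Z)

H(Z) = 0.2950
H(X,Z) = 0.5172 → H(X|Z) = 0.2222
H(Y,Z) = 0.5207 → H(Y|Z) = 0.2257
H(X,Y,Z) = 0.7332 → H(X,Y|Z) = 0.4382

I(X;Y|Z) = 0.2222 + 0.2257 - 0.4382 = 0.0096 dits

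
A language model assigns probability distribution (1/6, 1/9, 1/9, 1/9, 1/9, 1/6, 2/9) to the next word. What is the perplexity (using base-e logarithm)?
6.7398

Perplexity is e^H (or exp(H) for natural log).

First, H = -Σ p log p = 1.9080 nats
Perplexity = e^1.9080 = 6.7398

Interpretation: The model's uncertainty is equivalent to choosing uniformly among 6.7 options.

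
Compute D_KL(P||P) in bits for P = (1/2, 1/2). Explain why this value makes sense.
0.0000 bits

KL divergence satisfies the Gibbs inequality: D_KL(P||Q) ≥ 0 for all distributions P, Q.

D_KL(P||Q) = Σ p(x) log(p(x)/q(x))
Each term is p(x) × log_2(p(x)/p(x)) = p(x) × log_2(1) = 0, so the sum is 0.
D_KL(P||Q) = 0.0000 bits

When P = Q, the KL divergence is exactly 0, as there is no 'divergence' between identical distributions.

This non-negativity is a fundamental property: relative entropy cannot be negative because it measures how different Q is from P.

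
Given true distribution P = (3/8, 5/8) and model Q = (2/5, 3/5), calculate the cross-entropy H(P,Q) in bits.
0.9563 bits

Cross-entropy: H(P,Q) = -Σ p(x) log q(x)

Alternatively: H(P,Q) = H(P) + D_KL(P||Q)
H(P) = 0.9544 bits
D_KL(P||Q) = 0.0019 bits

H(P,Q) = 0.9544 + 0.0019 = 0.9563 bits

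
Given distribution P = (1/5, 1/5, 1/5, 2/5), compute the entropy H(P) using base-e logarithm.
1.3322 nats

Shannon entropy is H(X) = -Σ p(x) log p(x).

For P = (1/5, 1/5, 1/5, 2/5):
H = -1/5 × log_e(1/5) -1/5 × log_e(1/5) -1/5 × log_e(1/5) -2/5 × log_e(2/5)
H = 1.3322 nats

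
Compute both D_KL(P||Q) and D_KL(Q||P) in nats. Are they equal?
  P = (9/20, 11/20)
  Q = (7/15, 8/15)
D_KL(P||Q) = 0.0006, D_KL(Q||P) = 0.0006

KL divergence is not symmetric: D_KL(P||Q) ≠ D_KL(Q||P) in general.

D_KL(P||Q) = 0.0006 nats
D_KL(Q||P) = 0.0006 nats

In this case they happen to be equal (to 4 decimal places).

This asymmetry is why KL divergence is not a true distance metric.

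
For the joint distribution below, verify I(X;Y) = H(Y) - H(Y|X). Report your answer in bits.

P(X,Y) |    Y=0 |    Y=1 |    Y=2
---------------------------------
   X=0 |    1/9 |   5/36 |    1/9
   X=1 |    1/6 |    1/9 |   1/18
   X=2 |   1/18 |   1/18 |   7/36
I(X;Y) = 0.1258 bits

Mutual information has multiple equivalent forms:
- I(X;Y) = H(X) - H(X|Y)
- I(X;Y) = H(Y) - H(Y|X)
- I(X;Y) = H(X) + H(Y) - H(X,Y)

Computing all quantities:
H(X) = 1.5816, H(Y) = 1.5816, H(X,Y) = 3.0374
H(X|Y) = 1.4558, H(Y|X) = 1.4558

Verification:
H(X) - H(X|Y) = 1.5816 - 1.4558 = 0.1258
H(Y) - H(Y|X) = 1.5816 - 1.4558 = 0.1258
H(X) + H(Y) - H(X,Y) = 1.5816 + 1.5816 - 3.0374 = 0.1258

All forms give I(X;Y) = 0.1258 bits. ✓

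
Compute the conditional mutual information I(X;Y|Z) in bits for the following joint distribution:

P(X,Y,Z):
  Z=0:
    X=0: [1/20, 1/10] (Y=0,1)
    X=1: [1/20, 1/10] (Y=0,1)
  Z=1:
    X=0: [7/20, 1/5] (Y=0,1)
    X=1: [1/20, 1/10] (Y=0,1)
0.0318 bits

Conditional mutual information: I(X;Y|Z) = H(X|Z) + H(Y|Z) - H(X,Y|Z)

H(Z) = 0.8813
H(X,Z) = 1.7060 → H(X|Z) = 0.8247
H(Y,Z) = 1.8464 → H(Y|Z) = 0.9651
H(X,Y,Z) = 2.6394 → H(X,Y|Z) = 1.7581

I(X;Y|Z) = 0.8247 + 0.9651 - 1.7581 = 0.0318 bits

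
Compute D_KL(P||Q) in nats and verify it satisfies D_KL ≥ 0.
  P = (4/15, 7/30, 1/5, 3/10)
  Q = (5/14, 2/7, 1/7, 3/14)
0.0431 nats

KL divergence satisfies the Gibbs inequality: D_KL(P||Q) ≥ 0 for all distributions P, Q.

D_KL(P||Q) = Σ p(x) log(p(x)/q(x))
Term by term:
  x=0: 4/15 × log_e[(4/15)/(5/14)] = -0.0779
  x=1: 7/30 × log_e[(7/30)/(2/7)] = -0.0473
  x=2: 1/5 × log_e[(1/5)/(1/7)] = 0.0673
  x=3: 3/10 × log_e[(3/10)/(3/14)] = 0.1009
D_KL(P||Q) = 0.0431 nats

D_KL(P||Q) = 0.0431 ≥ 0 ✓

This non-negativity is a fundamental property: relative entropy cannot be negative because it measures how different Q is from P.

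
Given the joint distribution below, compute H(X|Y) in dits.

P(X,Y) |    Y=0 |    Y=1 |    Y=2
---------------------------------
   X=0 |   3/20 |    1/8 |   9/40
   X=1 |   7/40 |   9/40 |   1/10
0.2836 dits

Using the chain rule: H(X|Y) = H(X,Y) - H(Y)

First, compute H(X,Y) = 0.7605 dits

Marginal P(Y) = (13/40, 7/20, 13/40)
H(Y) = 0.4769 dits

H(X|Y) = H(X,Y) - H(Y) = 0.7605 - 0.4769 = 0.2836 dits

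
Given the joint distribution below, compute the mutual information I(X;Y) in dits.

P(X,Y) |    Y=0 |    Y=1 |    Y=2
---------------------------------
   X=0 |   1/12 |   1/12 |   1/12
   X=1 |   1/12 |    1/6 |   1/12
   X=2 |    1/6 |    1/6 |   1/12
0.0073 dits

Mutual information: I(X;Y) = H(X) + H(Y) - H(X,Y)

Marginals:
P(X) = (1/4, 1/3, 5/12), H(X) = 0.4680 dits
P(Y) = (1/3, 5/12, 1/4), H(Y) = 0.4680 dits

Joint entropy: H(X,Y) = 0.9287 dits

I(X;Y) = 0.4680 + 0.4680 - 0.9287 = 0.0073 dits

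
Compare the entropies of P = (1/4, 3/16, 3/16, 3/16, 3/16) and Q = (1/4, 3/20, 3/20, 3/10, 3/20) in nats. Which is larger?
P

Computing entropies in nats:
H(P) = 1.6021
H(Q) = 1.5615

Distribution P has higher entropy.

Intuition: The distribution closer to uniform (more spread out) has higher entropy.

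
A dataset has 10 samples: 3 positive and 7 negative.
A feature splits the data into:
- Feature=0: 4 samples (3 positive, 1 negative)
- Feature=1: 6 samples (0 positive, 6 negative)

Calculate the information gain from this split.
0.5568 bits

Information Gain = H(Y) - H(Y|Feature)

Before split:
P(positive) = 3/10 = 0.3000
H(Y) = 0.8813 bits

After split:
Feature=0: H = 0.8113 bits (weight = 4/10)
Feature=1: H = 0.0000 bits (weight = 6/10)
H(Y|Feature) = (4/10)×0.8113 + (6/10)×0.0000 = 0.3245 bits

Information Gain = 0.8813 - 0.3245 = 0.5568 bits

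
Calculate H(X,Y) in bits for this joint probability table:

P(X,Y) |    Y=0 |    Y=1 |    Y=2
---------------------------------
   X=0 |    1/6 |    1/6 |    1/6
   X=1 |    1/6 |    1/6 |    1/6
2.5850 bits

Joint entropy is H(X,Y) = -Σ_{x,y} p(x,y) log p(x,y).

Summing over all non-zero entries:
H(X,Y) = -[1/6·log_2(1/6) + 1/6·log_2(1/6) + 1/6·log_2(1/6) + 1/6·log_2(1/6) + 1/6·log_2(1/6) + 1/6·log_2(1/6)]
H(X,Y) = 2.5850 bits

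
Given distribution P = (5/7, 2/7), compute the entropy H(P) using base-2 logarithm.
0.8631 bits

Shannon entropy is H(X) = -Σ p(x) log p(x).

For P = (5/7, 2/7):
H = -5/7 × log_2(5/7) -2/7 × log_2(2/7)
H = 0.8631 bits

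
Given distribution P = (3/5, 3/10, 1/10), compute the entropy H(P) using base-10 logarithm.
0.3900 dits

Shannon entropy is H(X) = -Σ p(x) log p(x).

For P = (3/5, 3/10, 1/10):
H = -3/5 × log_10(3/5) -3/10 × log_10(3/10) -1/10 × log_10(1/10)
H = 0.3900 dits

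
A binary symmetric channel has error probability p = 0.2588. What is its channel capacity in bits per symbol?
0.1751 bits

For a binary symmetric channel (BSC) with error probability p:
Capacity C = 1 - H(p) bits per symbol

where H(p) = -p log₂(p) - (1-p) log₂(1-p) is the binary entropy function.

H(0.2588) = 0.8249 bits
C = 1 - 0.8249 = 0.1751 bits per symbol

This means we can reliably transmit up to 0.1751 bits of information per channel use.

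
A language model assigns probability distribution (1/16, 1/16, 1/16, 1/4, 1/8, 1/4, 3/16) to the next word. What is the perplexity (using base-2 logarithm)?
5.9704

Perplexity is 2^H (or exp(H) for natural log).

First, H = -Σ p log p = 2.5778 bits
Perplexity = 2^2.5778 = 5.9704

Interpretation: The model's uncertainty is equivalent to choosing uniformly among 6.0 options.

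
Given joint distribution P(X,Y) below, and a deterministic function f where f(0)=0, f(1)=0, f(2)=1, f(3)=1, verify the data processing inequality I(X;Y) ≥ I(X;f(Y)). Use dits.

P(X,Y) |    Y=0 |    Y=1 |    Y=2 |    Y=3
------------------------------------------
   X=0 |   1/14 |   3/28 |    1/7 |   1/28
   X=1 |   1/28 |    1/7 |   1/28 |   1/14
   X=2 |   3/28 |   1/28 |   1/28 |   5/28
I(X;Y) = 0.0674, I(X;f(Y)) = 0.0070, inequality holds: 0.0674 ≥ 0.0070

Data Processing Inequality: For any Markov chain X → Y → Z, we have I(X;Y) ≥ I(X;Z).

Here Z = f(Y) is a deterministic function of Y, forming X → Y → Z.

Original I(X;Y) = 0.0674 dits

After applying f:
P(X,Z) where Z=f(Y):
- P(X,Z=0) = P(X,Y=0) + P(X,Y=1)
- P(X,Z=1) = P(X,Y=2) + P(X,Y=3)

I(X;Z) = I(X;f(Y)) = 0.0070 dits

Verification: 0.0674 ≥ 0.0070 ✓

Information cannot be created by processing; the function f can only lose information about X.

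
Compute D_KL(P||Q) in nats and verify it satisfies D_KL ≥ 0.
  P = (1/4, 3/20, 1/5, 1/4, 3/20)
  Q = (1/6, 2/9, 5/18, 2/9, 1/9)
0.0512 nats

KL divergence satisfies the Gibbs inequality: D_KL(P||Q) ≥ 0 for all distributions P, Q.

D_KL(P||Q) = Σ p(x) log(p(x)/q(x))
Term by term:
  x=0: 1/4 × log_e[(1/4)/(1/6)] = 0.1014
  x=1: 3/20 × log_e[(3/20)/(2/9)] = -0.0590
  x=2: 1/5 × log_e[(1/5)/(5/18)] = -0.0657
  x=3: 1/4 × log_e[(1/4)/(2/9)] = 0.0294
  x=4: 3/20 × log_e[(3/20)/(1/9)] = 0.0450
D_KL(P||Q) = 0.0512 nats

D_KL(P||Q) = 0.0512 ≥ 0 ✓

This non-negativity is a fundamental property: relative entropy cannot be negative because it measures how different Q is from P.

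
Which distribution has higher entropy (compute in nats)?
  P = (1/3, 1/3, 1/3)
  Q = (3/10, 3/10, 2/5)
P

Computing entropies in nats:
H(P) = 1.0986
H(Q) = 1.0889

Distribution P has higher entropy.

Intuition: The distribution closer to uniform (more spread out) has higher entropy.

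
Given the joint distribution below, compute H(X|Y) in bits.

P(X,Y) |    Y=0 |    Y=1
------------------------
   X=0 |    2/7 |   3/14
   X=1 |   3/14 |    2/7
0.9852 bits

Using the chain rule: H(X|Y) = H(X,Y) - H(Y)

First, compute H(X,Y) = 1.9852 bits

Marginal P(Y) = (1/2, 1/2)
H(Y) = 1.0000 bits

H(X|Y) = H(X,Y) - H(Y) = 1.9852 - 1.0000 = 0.9852 bits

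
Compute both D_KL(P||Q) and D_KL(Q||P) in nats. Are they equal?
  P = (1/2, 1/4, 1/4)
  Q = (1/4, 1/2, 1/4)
D_KL(P||Q) = 0.1733, D_KL(Q||P) = 0.1733

KL divergence is not symmetric: D_KL(P||Q) ≠ D_KL(Q||P) in general.

D_KL(P||Q) = 0.1733 nats
D_KL(Q||P) = 0.1733 nats

In this case they happen to be equal (to 4 decimal places).

This asymmetry is why KL divergence is not a true distance metric.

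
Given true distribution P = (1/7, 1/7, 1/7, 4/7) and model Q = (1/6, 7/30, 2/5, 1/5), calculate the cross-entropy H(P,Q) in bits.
2.1849 bits

Cross-entropy: H(P,Q) = -Σ p(x) log q(x)

Alternatively: H(P,Q) = H(P) + D_KL(P||Q)
H(P) = 1.6645 bits
D_KL(P||Q) = 0.5204 bits

H(P,Q) = 1.6645 + 0.5204 = 2.1849 bits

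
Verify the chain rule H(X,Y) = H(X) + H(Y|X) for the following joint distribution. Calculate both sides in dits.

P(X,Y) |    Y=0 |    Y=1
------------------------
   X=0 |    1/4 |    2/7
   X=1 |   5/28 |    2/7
H(X,Y) = 0.5950, H(X) = 0.2999, H(Y|X) = 0.2951 (all in dits)

Chain rule: H(X,Y) = H(X) + H(Y|X)

Left side — joint entropy directly:
H(X,Y) = -Σ p(x,y) log p(x,y) = 0.5950 dits

Right side — compute H(Y|X) from the conditional distributions:
P(X) = (15/28, 13/28), so H(X) = 0.2999 dits
H(Y|X) = Σ_x P(X=x) · H(Y|X=x):
  P(Y|X=0) = (7/15, 8/15), H(Y|X=0) = 0.3001, weight P(X=0) = 15/28
  P(Y|X=1) = (5/13, 8/13), H(Y|X=1) = 0.2894, weight P(X=1) = 13/28
H(Y|X) = 0.2951 dits

H(X) + H(Y|X) = 0.2999 + 0.2951 = 0.5950 dits

Both sides equal 0.5950 dits. ✓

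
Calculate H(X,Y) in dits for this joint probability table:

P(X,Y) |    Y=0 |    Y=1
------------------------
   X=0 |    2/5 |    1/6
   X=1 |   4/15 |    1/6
0.5716 dits

Joint entropy is H(X,Y) = -Σ_{x,y} p(x,y) log p(x,y).

Summing over all non-zero entries:
H(X,Y) = -[2/5·log_10(2/5) + 1/6·log_10(1/6) + 4/15·log_10(4/15) + 1/6·log_10(1/6)]
H(X,Y) = 0.5716 dits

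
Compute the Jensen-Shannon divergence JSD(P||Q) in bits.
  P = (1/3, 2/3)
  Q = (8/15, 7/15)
0.0296 bits

Jensen-Shannon divergence is:
JSD(P||Q) = 0.5 × D_KL(P||M) + 0.5 × D_KL(Q||M)
where M = 0.5 × (P + Q) is the mixture distribution.

M = 0.5 × (1/3, 2/3) + 0.5 × (8/15, 7/15) = (13/30, 17/30)

D_KL(P||M) = 0.0301 bits
D_KL(Q||M) = 0.0290 bits

JSD(P||Q) = 0.5 × 0.0301 + 0.5 × 0.0290 = 0.0296 bits

Unlike KL divergence, JSD is symmetric and bounded: 0 ≤ JSD ≤ log(2).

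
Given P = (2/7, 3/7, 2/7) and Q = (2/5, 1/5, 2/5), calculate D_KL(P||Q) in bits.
0.1938 bits

KL divergence: D_KL(P||Q) = Σ p(x) log(p(x)/q(x))

Computing term by term:
  x=0: 2/7 × log_2[(2/7)/(2/5)] = 2/7 × -0.4854 = -0.1387
  x=1: 3/7 × log_2[(3/7)/(1/5)] = 3/7 × 1.0995 = 0.4712
  x=2: 2/7 × log_2[(2/7)/(2/5)] = 2/7 × -0.4854 = -0.1387

D_KL(P||Q) = 0.1938 bits

Note: KL divergence is always non-negative and equals 0 iff P = Q.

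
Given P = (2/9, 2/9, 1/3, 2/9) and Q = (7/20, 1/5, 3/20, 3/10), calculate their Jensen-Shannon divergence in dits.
0.0123 dits

Jensen-Shannon divergence is:
JSD(P||Q) = 0.5 × D_KL(P||M) + 0.5 × D_KL(Q||M)
where M = 0.5 × (P + Q) is the mixture distribution.

M = 0.5 × (2/9, 2/9, 1/3, 2/9) + 0.5 × (7/20, 1/5, 3/20, 3/10) = (0.286111, 0.211111, 0.241667, 0.261111)

D_KL(P||M) = 0.0116 dits
D_KL(Q||M) = 0.0130 dits

JSD(P||Q) = 0.5 × 0.0116 + 0.5 × 0.0130 = 0.0123 dits

Unlike KL divergence, JSD is symmetric and bounded: 0 ≤ JSD ≤ log(2).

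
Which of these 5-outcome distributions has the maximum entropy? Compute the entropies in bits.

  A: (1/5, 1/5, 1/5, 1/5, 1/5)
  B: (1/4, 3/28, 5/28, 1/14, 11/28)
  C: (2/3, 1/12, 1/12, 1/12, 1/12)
A

For a discrete distribution over n outcomes, entropy is maximized by the uniform distribution.

Computing entropies:
H(A) = 2.3219 bits
H(B) = 2.0906 bits
H(C) = 1.5850 bits

The uniform distribution (where all probabilities equal 1/5) achieves the maximum entropy of log_2(5) = 2.3219 bits.

Distribution A has the highest entropy.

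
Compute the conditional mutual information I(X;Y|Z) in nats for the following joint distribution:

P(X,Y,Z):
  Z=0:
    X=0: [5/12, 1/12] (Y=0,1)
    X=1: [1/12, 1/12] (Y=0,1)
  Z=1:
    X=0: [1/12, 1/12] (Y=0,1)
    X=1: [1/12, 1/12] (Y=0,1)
0.0341 nats

Conditional mutual information: I(X;Y|Z) = H(X|Z) + H(Y|Z) - H(X,Y|Z)

H(Z) = 0.6365
H(X,Z) = 1.2425 → H(X|Z) = 0.6059
H(Y,Z) = 1.2425 → H(Y|Z) = 0.6059
H(X,Y,Z) = 1.8143 → H(X,Y|Z) = 1.1778

I(X;Y|Z) = 0.6059 + 0.6059 - 1.1778 = 0.0341 nats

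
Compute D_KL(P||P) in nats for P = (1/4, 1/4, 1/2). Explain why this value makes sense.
0.0000 nats

KL divergence satisfies the Gibbs inequality: D_KL(P||Q) ≥ 0 for all distributions P, Q.

D_KL(P||Q) = Σ p(x) log(p(x)/q(x))
Each term is p(x) × log_e(p(x)/p(x)) = p(x) × log_e(1) = 0, so the sum is 0.
D_KL(P||Q) = 0.0000 nats

When P = Q, the KL divergence is exactly 0, as there is no 'divergence' between identical distributions.

This non-negativity is a fundamental property: relative entropy cannot be negative because it measures how different Q is from P.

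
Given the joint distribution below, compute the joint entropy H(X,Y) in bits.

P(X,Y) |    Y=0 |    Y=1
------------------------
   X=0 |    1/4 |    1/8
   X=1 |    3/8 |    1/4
1.9056 bits

Joint entropy is H(X,Y) = -Σ_{x,y} p(x,y) log p(x,y).

Summing over all non-zero entries:
H(X,Y) = -[1/4·log_2(1/4) + 1/8·log_2(1/8) + 3/8·log_2(3/8) + 1/4·log_2(1/4)]
H(X,Y) = 1.9056 bits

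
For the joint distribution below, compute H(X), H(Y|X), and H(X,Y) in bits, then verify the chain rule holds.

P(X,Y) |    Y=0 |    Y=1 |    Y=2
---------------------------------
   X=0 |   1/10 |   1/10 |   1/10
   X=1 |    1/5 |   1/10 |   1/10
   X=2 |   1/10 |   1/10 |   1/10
H(X,Y) = 3.1219, H(X) = 1.5710, H(Y|X) = 1.5510 (all in bits)

Chain rule: H(X,Y) = H(X) + H(Y|X)

Left side — joint entropy directly:
H(X,Y) = -Σ p(x,y) log p(x,y) = 3.1219 bits

Right side — compute H(Y|X) from the conditional distributions:
P(X) = (3/10, 2/5, 3/10), so H(X) = 1.5710 bits
H(Y|X) = Σ_x P(X=x) · H(Y|X=x):
  P(Y|X=0) = (1/3, 1/3, 1/3), H(Y|X=0) = 1.5850, weight P(X=0) = 3/10
  P(Y|X=1) = (1/2, 1/4, 1/4), H(Y|X=1) = 1.5000, weight P(X=1) = 2/5
  P(Y|X=2) = (1/3, 1/3, 1/3), H(Y|X=2) = 1.5850, weight P(X=2) = 3/10
H(Y|X) = 1.5510 bits

H(X) + H(Y|X) = 1.5710 + 1.5510 = 3.1219 bits

Both sides equal 3.1219 bits. ✓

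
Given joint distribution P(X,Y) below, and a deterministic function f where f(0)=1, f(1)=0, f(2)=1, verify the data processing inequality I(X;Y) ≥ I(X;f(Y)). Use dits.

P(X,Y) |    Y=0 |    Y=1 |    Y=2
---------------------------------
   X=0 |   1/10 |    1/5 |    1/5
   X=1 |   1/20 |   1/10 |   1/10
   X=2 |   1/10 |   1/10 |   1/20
I(X;Y) = 0.0111, I(X;f(Y)) = 0.0000, inequality holds: 0.0111 ≥ 0.0000

Data Processing Inequality: For any Markov chain X → Y → Z, we have I(X;Y) ≥ I(X;Z).

Here Z = f(Y) is a deterministic function of Y, forming X → Y → Z.

Original I(X;Y) = 0.0111 dits

After applying f:
P(X,Z) where Z=f(Y):
- P(X,Z=0) = P(X,Y=1)
- P(X,Z=1) = P(X,Y=0) + P(X,Y=2)

I(X;Z) = I(X;f(Y)) = 0.0000 dits

Verification: 0.0111 ≥ 0.0000 ✓

Information cannot be created by processing; the function f can only lose information about X.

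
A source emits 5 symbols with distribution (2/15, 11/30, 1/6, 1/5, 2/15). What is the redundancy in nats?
0.0837 nats

Redundancy measures how far a source is from maximum entropy:
R = H_max - H(X)

Maximum entropy for 5 symbols: H_max = log_e(5) = 1.6094 nats
Actual entropy: H(X) = 1.5257 nats
Redundancy: R = 1.6094 - 1.5257 = 0.0837 nats

This redundancy represents potential for compression: the source could be compressed by 0.0837 nats per symbol.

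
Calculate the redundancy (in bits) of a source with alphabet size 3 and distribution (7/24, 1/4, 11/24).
0.0506 bits

Redundancy measures how far a source is from maximum entropy:
R = H_max - H(X)

Maximum entropy for 3 symbols: H_max = log_2(3) = 1.5850 bits
Actual entropy: H(X) = 1.5343 bits
Redundancy: R = 1.5850 - 1.5343 = 0.0506 bits

This redundancy represents potential for compression: the source could be compressed by 0.0506 bits per symbol.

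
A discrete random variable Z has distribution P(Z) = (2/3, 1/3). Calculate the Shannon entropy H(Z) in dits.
0.2764 dits

Shannon entropy is H(X) = -Σ p(x) log p(x).

For P = (2/3, 1/3):
H = -2/3 × log_10(2/3) -1/3 × log_10(1/3)
H = 0.2764 dits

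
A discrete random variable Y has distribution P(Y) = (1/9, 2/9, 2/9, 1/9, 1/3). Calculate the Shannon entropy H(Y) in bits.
2.1972 bits

Shannon entropy is H(X) = -Σ p(x) log p(x).

For P = (1/9, 2/9, 2/9, 1/9, 1/3):
H = -1/9 × log_2(1/9) -2/9 × log_2(2/9) -2/9 × log_2(2/9) -1/9 × log_2(1/9) -1/3 × log_2(1/3)
H = 2.1972 bits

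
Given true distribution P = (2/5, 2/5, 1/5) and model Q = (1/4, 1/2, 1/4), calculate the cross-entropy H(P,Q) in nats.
1.1090 nats

Cross-entropy: H(P,Q) = -Σ p(x) log q(x)

Alternatively: H(P,Q) = H(P) + D_KL(P||Q)
H(P) = 1.0549 nats
D_KL(P||Q) = 0.0541 nats

H(P,Q) = 1.0549 + 0.0541 = 1.1090 nats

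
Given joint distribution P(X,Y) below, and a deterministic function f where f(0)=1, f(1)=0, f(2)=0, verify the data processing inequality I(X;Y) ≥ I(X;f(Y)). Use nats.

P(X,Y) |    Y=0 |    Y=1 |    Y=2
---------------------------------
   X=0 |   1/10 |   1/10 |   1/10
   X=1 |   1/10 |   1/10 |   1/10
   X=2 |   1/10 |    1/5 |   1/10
I(X;Y) = 0.0138, I(X;f(Y)) = 0.0040, inequality holds: 0.0138 ≥ 0.0040

Data Processing Inequality: For any Markov chain X → Y → Z, we have I(X;Y) ≥ I(X;Z).

Here Z = f(Y) is a deterministic function of Y, forming X → Y → Z.

Original I(X;Y) = 0.0138 nats

After applying f:
P(X,Z) where Z=f(Y):
- P(X,Z=0) = P(X,Y=1) + P(X,Y=2)
- P(X,Z=1) = P(X,Y=0)

I(X;Z) = I(X;f(Y)) = 0.0040 nats

Verification: 0.0138 ≥ 0.0040 ✓

Information cannot be created by processing; the function f can only lose information about X.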